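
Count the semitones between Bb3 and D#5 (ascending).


Absolute semitone position = octave×12 + chromatic position
Bb3: 3×12 + 10 = 46
D#5: 5×12 + 3 = 63
Difference = 63 - 46 = 17
= 17 semitones


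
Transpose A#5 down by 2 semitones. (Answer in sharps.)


A#5: chromatic position 10 in octave 5 → absolute = 5×12 + 10 = 70
Transpose down 2: 70 - 2 = 68
68 = 5×12 + 8 → G# in octave 5
Result = G#5


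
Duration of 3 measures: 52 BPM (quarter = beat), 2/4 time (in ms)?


Reasoning:
Quarter-note beat duration = 60000 / 52 ms
Beats per measure (2/4) = 2
One measure = 2 × 60000 / 52 = 120000 / 52 ms
3 measures = 3 × 120000 / 52 = 360000 / 52
= 6923.1 ms


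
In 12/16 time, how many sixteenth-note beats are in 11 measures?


Working:
Time signature 12/16: the bottom number 16 means the sixteenth note gets one count
The top number 12 means 12 sixteenth-note beats per measure
Total = 12 × 11 measures
= 132 sixteenth-note beats


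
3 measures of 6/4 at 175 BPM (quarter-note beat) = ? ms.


Working:
Quarter-note beat duration = 60000 / 175 ms
Beats per measure (6/4) = 6
One measure = 6 × 60000 / 175 = 360000 / 175 ms
3 measures = 3 × 360000 / 175 = 1080000 / 175
= 6171.4 ms


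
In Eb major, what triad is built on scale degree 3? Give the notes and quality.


Let's work it out.
Eb major scale: Eb F G Ab Bb C D
Diatonic triad on degree 3 stacks scale notes 3, 5, 7: G Bb D
G→Bb = 3 semitones; G→D = 7 semitones → minor triad
= G Bb D (minor)


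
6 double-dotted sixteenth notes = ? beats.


Working:
Base sixteenth note = 1/4 beats
Dot 1 adds half the previous value: +1/8
Dot 2 adds half the previous value: +1/16
One double-dotted sixteenth = 1/4 + 1/8 + 1/16 = 7/16
6 of them = 6 × 7/16 = 21/8
= 21/8 beats


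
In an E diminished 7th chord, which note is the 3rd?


Solution.
Diminished 7th chord = root + minor 3rd + diminished 5th + diminished 7th
Seventh chords stack in thirds, so the letter names are E-G-B-D
Root: E
Minor 3rd above E: G
Diminished 5th above E: Bb
Diminished 7th above E: Db
The 3rd = G


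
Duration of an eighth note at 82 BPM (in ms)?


Working:
One quarter-note beat = 60000 / BPM = 60000 / 82 ms
Eighth note = 1/2 × quarter note
Duration = 1/2 × 60000 / 82 = 30000 / 82
= 365.9 ms


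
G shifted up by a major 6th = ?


major 6th: 6 letter names, 9 semitones
Letter: G + 5 → E
Pitch: G + 9 semitones, spelled as an E → E
= E


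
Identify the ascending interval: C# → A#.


Solution.
Letter names: C → A spans 6 letter names → a 6th
Semitones: C# → A# = 9 half-steps
A 6th of 9 semitones is a major 6th
= major 6th


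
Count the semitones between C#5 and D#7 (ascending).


Step by step:
Absolute semitone position = octave×12 + chromatic position
C#5: 5×12 + 1 = 61
D#7: 7×12 + 3 = 87
Difference = 87 - 61 = 26
= 26 semitones


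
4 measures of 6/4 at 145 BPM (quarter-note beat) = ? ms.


Solution.
Quarter-note beat duration = 60000 / 145 ms
Beats per measure (6/4) = 6
One measure = 6 × 60000 / 145 = 360000 / 145 ms
4 measures = 4 × 360000 / 145 = 1440000 / 145
= 9931.0 ms


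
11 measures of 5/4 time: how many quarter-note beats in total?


Time signature 5/4: the bottom number 4 means the quarter note gets one count
The top number 5 means 5 quarter-note beats per measure
Total = 5 × 11 measures
= 55 quarter-note beats


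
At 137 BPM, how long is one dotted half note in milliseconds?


Reasoning:
One quarter-note beat = 60000 / BPM = 60000 / 137 ms
Dotted half note = 3 × quarter note
Duration = 3 × 60000 / 137 = 180000 / 137
= 1313.9 ms


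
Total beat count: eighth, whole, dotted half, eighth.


Working:
Beat values:
  eighth = 0.5 beats
  whole = 4 beats
  dotted half = 3 beats
  eighth = 0.5 beats
Sum = 0.5 + 4 + 3 + 0.5
= 8 beats


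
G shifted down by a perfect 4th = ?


perfect 4th: 4 letter names, 5 semitones
Letter: G - 3 → D
Pitch: G - 5 semitones, spelled as a D → D
= D


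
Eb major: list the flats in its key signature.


Flat major keys: C(0), F(1), Bb(2), Eb(3), Ab(4), Db(5), Gb(6), Cb(7)
Eb major has 3 flats
Order of flats: Bb Eb Ab Db Gb Cb Fb → first 3: Bb, Eb, Ab
= Bb, Eb, Ab


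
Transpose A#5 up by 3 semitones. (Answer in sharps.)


A#5: chromatic position 10 in octave 5 → absolute = 5×12 + 10 = 70
Transpose up 3: 70 + 3 = 73
73 = 6×12 + 1 → C# in octave 6
Result = C#6


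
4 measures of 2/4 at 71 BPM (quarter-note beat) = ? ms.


Working:
Quarter-note beat duration = 60000 / 71 ms
Beats per measure (2/4) = 2
One measure = 2 × 60000 / 71 = 120000 / 71 ms
4 measures = 4 × 120000 / 71 = 480000 / 71
= 6760.6 ms


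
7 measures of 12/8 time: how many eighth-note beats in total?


Solution.
Time signature 12/8: the bottom number 8 means the eighth note gets one count
The top number 12 means 12 eighth-note beats per measure
Total = 12 × 7 measures
= 84 eighth-note beats


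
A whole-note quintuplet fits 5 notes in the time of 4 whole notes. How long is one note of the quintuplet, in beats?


Quintuplet: 5 notes occupy the space of 4 whole notes
Space = 4 × 4 = 16 beats
Each quintuplet note = 16 / 5 = 16/5 beats
= 16/5 beats


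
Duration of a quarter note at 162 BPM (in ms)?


Let's work it out.
One quarter-note beat = 60000 / BPM = 60000 / 162 ms
Duration = 60000 / 162
= 370.4 ms


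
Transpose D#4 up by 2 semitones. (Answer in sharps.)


Reasoning:
D#4: chromatic position 3 in octave 4 → absolute = 4×12 + 3 = 51
Transpose up 2: 51 + 2 = 53
53 = 4×12 + 5 → F in octave 4
Result = F4


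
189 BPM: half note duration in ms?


Solution.
One quarter-note beat = 60000 / BPM = 60000 / 189 ms
Half note = 2 × quarter note
Duration = 2 × 60000 / 189 = 120000 / 189
= 634.9 ms


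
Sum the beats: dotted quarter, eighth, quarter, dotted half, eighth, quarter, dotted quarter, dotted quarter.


Solution.
Beat values:
  dotted quarter = 1.5 beats
  eighth = 0.5 beats
  quarter = 1 beat
  dotted half = 3 beats
  eighth = 0.5 beats
  quarter = 1 beat
  dotted quarter = 1.5 beats
  dotted quarter = 1.5 beats
Sum = 1.5 + 0.5 + 1 + 3 + 0.5 + 1 + 1.5 + 1.5
= 10.5 beats


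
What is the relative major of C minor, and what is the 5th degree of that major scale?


Step by step:
The relative major shares the key signature and is a minor 3rd above the minor tonic
A minor 3rd above C is Eb
→ relative major of C minor is Eb major
Eb major scale: Eb F G Ab Bb C D
= Eb major; 5th degree = Bb


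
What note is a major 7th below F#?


A 7th spans 7 letter names, so from F we land on G
A major 7th = 11 semitones below F#
Spell G at that pitch: G
= G


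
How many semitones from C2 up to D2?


Reasoning:
Absolute semitone position = octave×12 + chromatic position
C2: 2×12 + 0 = 24
D2: 2×12 + 2 = 26
Difference = 26 - 24 = 2
= 2 semitones


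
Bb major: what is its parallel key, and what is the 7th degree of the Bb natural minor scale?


Working:
Parallel keys share the same tonic but differ in mode
Bb major → parallel is Bb minor
Bb natural minor scale: Bb C Db Eb F Gb Ab
= Bb minor; 7th degree = Ab


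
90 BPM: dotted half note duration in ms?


Reasoning:
One quarter-note beat = 60000 / BPM = 60000 / 90 ms
Dotted half note = 3 × quarter note
Duration = 3 × 60000 / 90 = 180000 / 90
= 2000.0 ms


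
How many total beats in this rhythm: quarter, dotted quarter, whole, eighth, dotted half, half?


Reasoning:
Beat values:
  quarter = 1 beat
  dotted quarter = 1.5 beats
  whole = 4 beats
  eighth = 0.5 beats
  dotted half = 3 beats
  half = 2 beats
Sum = 1 + 1.5 + 4 + 0.5 + 3 + 2
= 12 beats


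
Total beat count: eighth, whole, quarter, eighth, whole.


Beat values:
  eighth = 0.5 beats
  whole = 4 beats
  quarter = 1 beat
  eighth = 0.5 beats
  whole = 4 beats
Sum = 0.5 + 4 + 1 + 0.5 + 4
= 10 beats


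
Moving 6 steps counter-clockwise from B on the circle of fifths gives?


Each counter-clockwise step moves down a perfect 5th (= up a perfect 4th)
From B: B → E → A → D → G → C → F
= F


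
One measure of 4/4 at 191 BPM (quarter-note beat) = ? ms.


Step by step:
Quarter-note beat duration = 60000 / 191 ms
Beats per measure (4/4) = 4
One measure = 4 × 60000 / 191 = 240000 / 191 ms
= 1256.5 ms


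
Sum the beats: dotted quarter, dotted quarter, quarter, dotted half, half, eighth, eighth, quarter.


Reasoning:
Beat values:
  dotted quarter = 1.5 beats
  dotted quarter = 1.5 beats
  quarter = 1 beat
  dotted half = 3 beats
  half = 2 beats
  eighth = 0.5 beats
  eighth = 0.5 beats
  quarter = 1 beat
Sum = 1.5 + 1.5 + 1 + 3 + 2 + 0.5 + 0.5 + 1
= 11 beats


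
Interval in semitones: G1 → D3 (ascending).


Let's work it out.
Absolute semitone position = octave×12 + chromatic position
G1: 1×12 + 7 = 19
D3: 3×12 + 2 = 38
Difference = 38 - 19 = 19
= 19 semitones


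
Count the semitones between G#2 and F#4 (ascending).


Working:
Absolute semitone position = octave×12 + chromatic position
G#2: 2×12 + 8 = 32
F#4: 4×12 + 6 = 54
Difference = 54 - 32 = 22
= 22 semitones


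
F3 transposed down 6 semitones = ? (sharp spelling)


Solution.
F3: chromatic position 5 in octave 3 → absolute = 3×12 + 5 = 41
Transpose down 6: 41 - 6 = 35
35 = 2×12 + 11 → B in octave 2
Result = B2


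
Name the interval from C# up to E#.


Solution.
Letter names: C → E spans 3 letter names → a 3rd
Semitones: C# → E# = 4 half-steps
A 3rd of 4 semitones is a major 3rd
= major 3rd


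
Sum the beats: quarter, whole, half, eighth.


Reasoning:
Beat values:
  quarter = 1 beat
  whole = 4 beats
  half = 2 beats
  eighth = 0.5 beats
Sum = 1 + 4 + 2 + 0.5
= 7.5 beats


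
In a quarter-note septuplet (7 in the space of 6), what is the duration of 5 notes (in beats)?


Reasoning:
Septuplet: 7 notes occupy the space of 6 quarter notes
Space = 6 × 1 = 6 beats
Each septuplet note = 6 / 7 = 6/7 beats
5 notes = 5 × 6/7 = 30/7
= 30/7 beats


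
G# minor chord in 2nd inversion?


Solution.
Root position: G# B D#
2nd inversion: move root and 3rd up an octave
Bass note: D#
Notes (bottom to top) = D# G# B


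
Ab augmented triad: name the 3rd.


Solution.
Augmented triad = root + major 3rd (4 semitones) + augmented 5th (8 semitones)
A triad on Ab stacks thirds, so the chord tones use letter names A-C-E
Root: Ab
Major 3rd above Ab: C
Augmented 5th above Ab: E
The 3rd = C


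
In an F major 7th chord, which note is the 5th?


Step by step:
Major 7th chord = root + major 3rd + perfect 5th + major 7th
Seventh chords stack in thirds, so the letter names are F-A-C-E
Root: F
Major 3rd above F: A
Perfect 5th above F: C
Major 7th above F: E
The 5th = C


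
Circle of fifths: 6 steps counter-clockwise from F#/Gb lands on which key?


Let's work it out.
Each counter-clockwise step moves down a perfect 5th (= up a perfect 4th)
From F#/Gb: F#/Gb → B → E → A → D → G → C
= C


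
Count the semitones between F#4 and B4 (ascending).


Reasoning:
Absolute semitone position = octave×12 + chromatic position
F#4: 4×12 + 6 = 54
B4: 4×12 + 11 = 59
Difference = 59 - 54 = 5
= 5 semitones


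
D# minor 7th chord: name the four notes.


Working:
Minor 7th chord = root + minor 3rd + perfect 5th + minor 7th
Seventh chords stack in thirds, so the letter names are D-F-A-C
Root: D#
Minor 3rd above D#: F#
Perfect 5th above D#: A#
Minor 7th above D#: C#
Chord = D# F# A# C#


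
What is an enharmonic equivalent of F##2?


Reasoning:
Enharmonic notes sound the same pitch but are spelled with different letter names
F## and G name the same pitch class
= G2


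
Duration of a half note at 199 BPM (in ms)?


One quarter-note beat = 60000 / BPM = 60000 / 199 ms
Half note = 2 × quarter note
Duration = 2 × 60000 / 199 = 120000 / 199
= 603.0 ms


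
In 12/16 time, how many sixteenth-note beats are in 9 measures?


Reasoning:
Time signature 12/16: the bottom number 16 means the sixteenth note gets one count
The top number 12 means 12 sixteenth-note beats per measure
Total = 12 × 9 measures
= 108 sixteenth-note beats


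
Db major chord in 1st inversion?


Root position: Db F Ab
1st inversion: move root up an octave
Bass note: F
Notes (bottom to top) = F Ab Db


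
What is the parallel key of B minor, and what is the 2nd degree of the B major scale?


Let's work it out.
Parallel keys share the same tonic but differ in mode
B minor → parallel is B major
B major scale: B C# D# E F# G# A#
= B major; 2nd degree = C#


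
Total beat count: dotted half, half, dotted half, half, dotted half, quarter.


Reasoning:
Beat values:
  dotted half = 3 beats
  half = 2 beats
  dotted half = 3 beats
  half = 2 beats
  dotted half = 3 beats
  quarter = 1 beat
Sum = 3 + 2 + 3 + 2 + 3 + 1
= 14 beats


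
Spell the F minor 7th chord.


Minor 7th chord = root + minor 3rd + perfect 5th + minor 7th
Seventh chords stack in thirds, so the letter names are F-A-C-E
Root: F
Minor 3rd above F: Ab
Perfect 5th above F: C
Minor 7th above F: Eb
Chord = F Ab C Eb


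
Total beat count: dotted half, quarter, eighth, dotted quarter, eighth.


Working:
Beat values:
  dotted half = 3 beats
  quarter = 1 beat
  eighth = 0.5 beats
  dotted quarter = 1.5 beats
  eighth = 0.5 beats
Sum = 3 + 1 + 0.5 + 1.5 + 0.5
= 6.5 beats


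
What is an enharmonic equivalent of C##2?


Let's work it out.
Enharmonic notes sound the same pitch but are spelled with different letter names
C## and D name the same pitch class
= D2


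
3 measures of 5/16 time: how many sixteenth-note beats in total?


Time signature 5/16: the bottom number 16 means the sixteenth note gets one count
The top number 5 means 5 sixteenth-note beats per measure
Total = 5 × 3 measures
= 15 sixteenth-note beats


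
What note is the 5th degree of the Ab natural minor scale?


Step by step:
Natural minor scale pattern: W-H-W-W-H-W-W (2-1-2-2-1-2-2 semitones)
Starting from Ab:
  Ab + 2 semitones → Bb
  Bb + 1 semitone → Cb
  Cb + 2 semitones → Db
  Db + 2 semitones → Eb
  Eb + 1 semitone → Fb
  Fb + 2 semitones → Gb
  Gb + 2 semitones → Ab
Scale: Ab Bb Cb Db Eb Fb Gb
Degree 5 = Eb


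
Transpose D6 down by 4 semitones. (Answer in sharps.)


Solution.
D6: chromatic position 2 in octave 6 → absolute = 6×12 + 2 = 74
Transpose down 4: 74 - 4 = 70
70 = 5×12 + 10 → A# in octave 5
Result = A#5


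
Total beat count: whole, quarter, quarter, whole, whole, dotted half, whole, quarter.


Solution.
Beat values:
  whole = 4 beats
  quarter = 1 beat
  quarter = 1 beat
  whole = 4 beats
  whole = 4 beats
  dotted half = 3 beats
  whole = 4 beats
  quarter = 1 beat
Sum = 4 + 1 + 1 + 4 + 4 + 3 + 4 + 1
= 22 beats


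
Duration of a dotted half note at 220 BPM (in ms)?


Reasoning:
One quarter-note beat = 60000 / BPM = 60000 / 220 ms
Dotted half note = 3 × quarter note
Duration = 3 × 60000 / 220 = 180000 / 220
= 818.2 ms


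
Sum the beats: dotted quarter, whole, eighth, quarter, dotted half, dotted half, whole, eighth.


Reasoning:
Beat values:
  dotted quarter = 1.5 beats
  whole = 4 beats
  eighth = 0.5 beats
  quarter = 1 beat
  dotted half = 3 beats
  dotted half = 3 beats
  whole = 4 beats
  eighth = 0.5 beats
Sum = 1.5 + 4 + 0.5 + 1 + 3 + 3 + 4 + 0.5
= 17.5 beats


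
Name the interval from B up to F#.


Let's work it out.
Letter names: B → F spans 5 letter names → a 5th
Semitones: B → F# = 7 half-steps
A 5th of 7 semitones is a perfect 5th
= perfect 5th


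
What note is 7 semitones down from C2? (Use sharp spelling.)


Reasoning:
C2: chromatic position 0 in octave 2 → absolute = 2×12 + 0 = 24
Transpose down 7: 24 - 7 = 17
17 = 1×12 + 5 → F in octave 1
Result = F1


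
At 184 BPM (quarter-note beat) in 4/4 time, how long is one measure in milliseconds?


Quarter-note beat duration = 60000 / 184 ms
Beats per measure (4/4) = 4
One measure = 4 × 60000 / 184 = 240000 / 184 ms
= 1304.3 ms


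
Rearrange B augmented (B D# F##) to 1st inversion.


Root position: B D# F##
1st inversion: move root up an octave
Bass note: D#
Notes (bottom to top) = D# F## B


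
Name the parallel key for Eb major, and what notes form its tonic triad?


Parallel keys share the same tonic but differ in mode
Eb major → parallel is Eb minor
Tonic triad of Eb minor = Eb Gb Bb
= Eb minor; triad = Eb Gb Bb


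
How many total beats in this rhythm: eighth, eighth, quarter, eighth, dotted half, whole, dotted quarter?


Beat values:
  eighth = 0.5 beats
  eighth = 0.5 beats
  quarter = 1 beat
  eighth = 0.5 beats
  dotted half = 3 beats
  whole = 4 beats
  dotted quarter = 1.5 beats
Sum = 0.5 + 0.5 + 1 + 0.5 + 3 + 4 + 1.5
= 11 beats


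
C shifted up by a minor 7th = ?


minor 7th: 7 letter names, 10 semitones
Letter: C + 6 → B
Pitch: C + 10 semitones, spelled as a B → Bb
= Bb


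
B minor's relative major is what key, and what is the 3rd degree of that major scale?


Reasoning:
The relative major shares the key signature and is a minor 3rd above the minor tonic
A minor 3rd above B is D
→ relative major of B minor is D major
D major scale: D E F# G A B C#
= D major; 3rd degree = F#


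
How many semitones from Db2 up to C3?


Solution.
Absolute semitone position = octave×12 + chromatic position
Db2: 2×12 + 1 = 25
C3: 3×12 + 0 = 36
Difference = 36 - 25 = 11
= 11 semitones


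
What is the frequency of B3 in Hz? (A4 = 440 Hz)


f = 440 × 2^(n/12) where n = semitones from A4
B3: -10 semitones from A4
f = 440 × 2^(-10/12)
f = 246.94 Hz


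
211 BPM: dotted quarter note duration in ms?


Solution.
One quarter-note beat = 60000 / BPM = 60000 / 211 ms
Dotted quarter note = 3/2 × quarter note
Duration = 3/2 × 60000 / 211 = 90000 / 211
= 426.5 ms


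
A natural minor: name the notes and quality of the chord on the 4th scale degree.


Working:
A natural minor scale: A B C D E F G
Diatonic triad on degree 4 stacks scale notes 4, 6, 1: D F A
D→F = 3 semitones; D→A = 7 semitones → minor triad
= D F A (minor)


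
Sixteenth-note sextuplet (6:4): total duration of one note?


Sextuplet: 6 notes occupy the space of 4 sixteenth notes
Space = 4 × 1/4 = 1 beat
Each sextuplet note = 1 / 6 = 1/6 beats
= 1/6 beats


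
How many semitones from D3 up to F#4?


Absolute semitone position = octave×12 + chromatic position
D3: 3×12 + 2 = 38
F#4: 4×12 + 6 = 54
Difference = 54 - 38 = 16
= 16 semitones


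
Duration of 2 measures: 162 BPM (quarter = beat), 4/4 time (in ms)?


Quarter-note beat duration = 60000 / 162 ms
Beats per measure (4/4) = 4
One measure = 4 × 60000 / 162 = 240000 / 162 ms
2 measures = 2 × 240000 / 162 = 480000 / 162
= 2963.0 ms


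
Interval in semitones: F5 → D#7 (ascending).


Absolute semitone position = octave×12 + chromatic position
F5: 5×12 + 5 = 65
D#7: 7×12 + 3 = 87
Difference = 87 - 65 = 22
= 22 semitones


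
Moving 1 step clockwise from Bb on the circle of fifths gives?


Let's work it out.
Each clockwise step on the circle of fifths moves up a perfect 5th
From Bb: Bb → F
= F


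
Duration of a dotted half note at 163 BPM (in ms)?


One quarter-note beat = 60000 / BPM = 60000 / 163 ms
Dotted half note = 3 × quarter note
Duration = 3 × 60000 / 163 = 180000 / 163
= 1104.3 ms


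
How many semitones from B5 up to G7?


Let's work it out.
Absolute semitone position = octave×12 + chromatic position
B5: 5×12 + 11 = 71
G7: 7×12 + 7 = 91
Difference = 91 - 71 = 20
= 20 semitones


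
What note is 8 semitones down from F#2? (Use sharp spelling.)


Working:
F#2: chromatic position 6 in octave 2 → absolute = 2×12 + 6 = 30
Transpose down 8: 30 - 8 = 22
22 = 1×12 + 10 → A# in octave 1
Result = A#1


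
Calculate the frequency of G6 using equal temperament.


Let's work it out.
f = 440 × 2^(n/12) where n = semitones from A4
G6: 22 semitones from A4
f = 440 × 2^(22/12)
f = 1567.98 Hz


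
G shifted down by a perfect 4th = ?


Reasoning:
perfect 4th: 4 letter names, 5 semitones
Letter: G - 3 → D
Pitch: G - 5 semitones, spelled as a D → D
= D


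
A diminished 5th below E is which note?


A 5th spans 5 letter names, so from E we land on A
A diminished 5th = 6 semitones below E
Spell A at that pitch: A#
= A#


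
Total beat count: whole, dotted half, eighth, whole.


Beat values:
  whole = 4 beats
  dotted half = 3 beats
  eighth = 0.5 beats
  whole = 4 beats
Sum = 4 + 3 + 0.5 + 4
= 11.5 beats


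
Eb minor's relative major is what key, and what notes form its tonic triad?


The relative major shares the key signature and is a minor 3rd above the minor tonic
A minor 3rd above Eb is Gb
→ relative major of Eb minor is Gb major
Tonic triad of Gb major = root + major 3rd + perfect 5th = Gb Bb Db
= Gb major; triad = Gb Bb Db


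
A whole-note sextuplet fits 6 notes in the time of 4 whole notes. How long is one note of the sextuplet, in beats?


Sextuplet: 6 notes occupy the space of 4 whole notes
Space = 4 × 4 = 16 beats
Each sextuplet note = 16 / 6 = 8/3 beats
= 8/3 beats


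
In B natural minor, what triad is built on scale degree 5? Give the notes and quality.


Reasoning:
B natural minor scale: B C# D E F# G A
Diatonic triad on degree 5 stacks scale notes 5, 7, 2: F# A C#
F#→A = 3 semitones; F#→C# = 7 semitones → minor triad
= F# A C# (minor)


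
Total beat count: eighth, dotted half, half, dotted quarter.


Let's work it out.
Beat values:
  eighth = 0.5 beats
  dotted half = 3 beats
  half = 2 beats
  dotted quarter = 1.5 beats
Sum = 0.5 + 3 + 2 + 1.5
= 7 beats


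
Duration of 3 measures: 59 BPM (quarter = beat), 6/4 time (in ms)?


Let's work it out.
Quarter-note beat duration = 60000 / 59 ms
Beats per measure (6/4) = 6
One measure = 6 × 60000 / 59 = 360000 / 59 ms
3 measures = 3 × 360000 / 59 = 1080000 / 59
= 18305.1 ms


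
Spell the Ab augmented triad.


Solution.
Augmented triad = root + major 3rd (4 semitones) + augmented 5th (8 semitones)
A triad on Ab stacks thirds, so the chord tones use letter names A-C-E
Root: Ab
Major 3rd above Ab: C
Augmented 5th above Ab: E
Chord = Ab C E


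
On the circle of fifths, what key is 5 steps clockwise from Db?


Let's work it out.
Each clockwise step on the circle of fifths moves up a perfect 5th
From Db: Db → Ab → Eb → Bb → F → C
= C


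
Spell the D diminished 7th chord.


Diminished 7th chord = root + minor 3rd + diminished 5th + diminished 7th
Seventh chords stack in thirds, so the letter names are D-F-A-C
Root: D
Minor 3rd above D: F
Diminished 5th above D: Ab
Diminished 7th above D: Cb
Chord = D F Ab Cb


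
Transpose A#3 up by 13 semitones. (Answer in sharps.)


Let's work it out.
A#3: chromatic position 10 in octave 3 → absolute = 3×12 + 10 = 46
Transpose up 13: 46 + 13 = 59
59 = 4×12 + 11 → B in octave 4
Result = B4


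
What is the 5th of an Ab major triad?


Major triad = root + major 3rd (4 semitones) + perfect 5th (7 semitones)
A triad on Ab stacks thirds, so the chord tones use letter names A-C-E
Root: Ab
Major 3rd above Ab: C
Perfect 5th above Ab: Eb
The 5th = Eb


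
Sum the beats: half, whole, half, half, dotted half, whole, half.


Beat values:
  half = 2 beats
  whole = 4 beats
  half = 2 beats
  half = 2 beats
  dotted half = 3 beats
  whole = 4 beats
  half = 2 beats
Sum = 2 + 4 + 2 + 2 + 3 + 4 + 2
= 19 beats


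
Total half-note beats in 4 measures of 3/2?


Solution.
Time signature 3/2: the bottom number 2 means the half note gets one count
The top number 3 means 3 half-note beats per measure
Total = 3 × 4 measures
= 12 half-note beats


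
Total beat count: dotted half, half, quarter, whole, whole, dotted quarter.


Beat values:
  dotted half = 3 beats
  half = 2 beats
  quarter = 1 beat
  whole = 4 beats
  whole = 4 beats
  dotted quarter = 1.5 beats
Sum = 3 + 2 + 1 + 4 + 4 + 1.5
= 15.5 beats


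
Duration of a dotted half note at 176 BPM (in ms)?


Let's work it out.
One quarter-note beat = 60000 / BPM = 60000 / 176 ms
Dotted half note = 3 × quarter note
Duration = 3 × 60000 / 176 = 180000 / 176
= 1022.7 ms


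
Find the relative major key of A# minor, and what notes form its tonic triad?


Working:
The relative major shares the key signature and is a minor 3rd above the minor tonic
A minor 3rd above A# is C#
→ relative major of A# minor is C# major
Tonic triad of C# major = root + major 3rd + perfect 5th = C# E# G#
= C# major; triad = C# E# G#


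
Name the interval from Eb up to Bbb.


Reasoning:
Letter names: E → B spans 5 letter names → a 5th
Semitones: Eb → Bbb = 6 half-steps
A 5th of 6 semitones is a diminished 5th
= diminished 5th


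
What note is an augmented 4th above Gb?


A 4th spans 4 letter names, so from G we land on C
An augmented 4th = 6 semitones above Gb
Spell C at that pitch: C
= C


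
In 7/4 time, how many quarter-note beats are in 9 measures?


Reasoning:
Time signature 7/4: the bottom number 4 means the quarter note gets one count
The top number 7 means 7 quarter-note beats per measure
Total = 7 × 9 measures
= 63 quarter-note beats


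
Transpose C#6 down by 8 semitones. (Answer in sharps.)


C#6: chromatic position 1 in octave 6 → absolute = 6×12 + 1 = 73
Transpose down 8: 73 - 8 = 65
65 = 5×12 + 5 → F in octave 5
Result = F5


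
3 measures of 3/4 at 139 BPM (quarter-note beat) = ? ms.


Working:
Quarter-note beat duration = 60000 / 139 ms
Beats per measure (3/4) = 3
One measure = 3 × 60000 / 139 = 180000 / 139 ms
3 measures = 3 × 180000 / 139 = 540000 / 139
= 3884.9 ms


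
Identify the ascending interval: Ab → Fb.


Letter names: A → F spans 6 letter names → a 6th
Semitones: Ab → Fb = 8 half-steps
A 6th of 8 semitones is a minor 6th
= minor 6th


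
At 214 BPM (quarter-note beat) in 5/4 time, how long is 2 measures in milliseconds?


Step by step:
Quarter-note beat duration = 60000 / 214 ms
Beats per measure (5/4) = 5
One measure = 5 × 60000 / 214 = 300000 / 214 ms
2 measures = 2 × 300000 / 214 = 600000 / 214
= 2803.7 ms


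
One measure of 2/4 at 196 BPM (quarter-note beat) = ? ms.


Quarter-note beat duration = 60000 / 196 ms
Beats per measure (2/4) = 2
One measure = 2 × 60000 / 196 = 120000 / 196 ms
= 612.2 ms


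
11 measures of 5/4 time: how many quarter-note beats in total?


Time signature 5/4: the bottom number 4 means the quarter note gets one count
The top number 5 means 5 quarter-note beats per measure
Total = 5 × 11 measures
= 55 quarter-note beats


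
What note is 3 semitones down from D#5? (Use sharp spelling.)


Working:
D#5: chromatic position 3 in octave 5 → absolute = 5×12 + 3 = 63
Transpose down 3: 63 - 3 = 60
60 = 5×12 + 0 → C in octave 5
Result = C5


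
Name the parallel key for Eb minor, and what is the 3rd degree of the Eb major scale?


Parallel keys share the same tonic but differ in mode
Eb minor → parallel is Eb major
Eb major scale: Eb F G Ab Bb C D
= Eb major; 3rd degree = G


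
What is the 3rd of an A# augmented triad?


Augmented triad = root + major 3rd (4 semitones) + augmented 5th (8 semitones)
A triad on A# stacks thirds, so the chord tones use letter names A-C-E
Root: A#
Major 3rd above A#: C##
Augmented 5th above A#: E##
The 3rd = C##


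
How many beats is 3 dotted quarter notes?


Solution.
Base quarter note = 1 beat
Dot 1 adds half the previous value: +1/2
One dotted quarter = 1 + 1/2 = 3/2
3 of them = 3 × 3/2 = 9/2
= 9/2 beats


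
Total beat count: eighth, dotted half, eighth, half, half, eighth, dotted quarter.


Step by step:
Beat values:
  eighth = 0.5 beats
  dotted half = 3 beats
  eighth = 0.5 beats
  half = 2 beats
  half = 2 beats
  eighth = 0.5 beats
  dotted quarter = 1.5 beats
Sum = 0.5 + 3 + 0.5 + 2 + 2 + 0.5 + 1.5
= 10 beats


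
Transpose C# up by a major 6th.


major 6th: 6 letter names, 9 semitones
Letter: C + 5 → A
Pitch: C# + 9 semitones, spelled as an A → A#
= A#


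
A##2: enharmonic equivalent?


Solution.
Enharmonic notes sound the same pitch but are spelled with different letter names
A## and B name the same pitch class
= B2


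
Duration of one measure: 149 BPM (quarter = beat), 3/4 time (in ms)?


Quarter-note beat duration = 60000 / 149 ms
Beats per measure (3/4) = 3
One measure = 3 × 60000 / 149 = 180000 / 149 ms
= 1208.1 ms


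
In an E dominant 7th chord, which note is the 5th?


Solution.
Dominant 7th chord = root + major 3rd + perfect 5th + minor 7th
Seventh chords stack in thirds, so the letter names are E-G-B-D
Root: E
Major 3rd above E: G#
Perfect 5th above E: B
Minor 7th above E: D
The 5th = B


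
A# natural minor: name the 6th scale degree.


Natural minor scale pattern: W-H-W-W-H-W-W (2-1-2-2-1-2-2 semitones)
Starting from A#:
  A# + 2 semitones → B#
  B# + 1 semitone → C#
  C# + 2 semitones → D#
  D# + 2 semitones → E#
  E# + 1 semitone → F#
  F# + 2 semitones → G#
  G# + 2 semitones → A#
Scale: A# B# C# D# E# F# G#
Degree 6 = F#


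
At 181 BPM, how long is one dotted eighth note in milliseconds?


Step by step:
One quarter-note beat = 60000 / BPM = 60000 / 181 ms
Dotted eighth note = 3/4 × quarter note
Duration = 3/4 × 60000 / 181 = 45000 / 181
= 248.6 ms


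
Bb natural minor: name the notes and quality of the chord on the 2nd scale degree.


Bb natural minor scale: Bb C Db Eb F Gb Ab
Diatonic triad on degree 2 stacks scale notes 2, 4, 6: C Eb Gb
C→Eb = 3 semitones; C→Gb = 6 semitones → diminished triad
= C Eb Gb (diminished)


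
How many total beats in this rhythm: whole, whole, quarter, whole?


Working:
Beat values:
  whole = 4 beats
  whole = 4 beats
  quarter = 1 beat
  whole = 4 beats
Sum = 4 + 4 + 1 + 4
= 13 beats


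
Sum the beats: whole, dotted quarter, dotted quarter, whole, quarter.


Working:
Beat values:
  whole = 4 beats
  dotted quarter = 1.5 beats
  dotted quarter = 1.5 beats
  whole = 4 beats
  quarter = 1 beat
Sum = 4 + 1.5 + 1.5 + 4 + 1
= 12 beats


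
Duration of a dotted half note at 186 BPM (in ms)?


Reasoning:
One quarter-note beat = 60000 / BPM = 60000 / 186 ms
Dotted half note = 3 × quarter note
Duration = 3 × 60000 / 186 = 180000 / 186
= 967.7 ms


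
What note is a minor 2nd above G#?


Solution.
A 2nd spans 2 letter names, so from G we land on A
A minor 2nd = 1 semitone above G#
Spell A at that pitch: A
= A


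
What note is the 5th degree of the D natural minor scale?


Step by step:
Natural minor scale pattern: W-H-W-W-H-W-W (2-1-2-2-1-2-2 semitones)
Starting from D:
  D + 2 semitones → E
  E + 1 semitone → F
  F + 2 semitones → G
  G + 2 semitones → A
  A + 1 semitone → Bb
  Bb + 2 semitones → C
  C + 2 semitones → D
Scale: D E F G A Bb C
Degree 5 = A


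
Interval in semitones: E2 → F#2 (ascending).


Solution.
Absolute semitone position = octave×12 + chromatic position
E2: 2×12 + 4 = 28
F#2: 2×12 + 6 = 30
Difference = 30 - 28 = 2
= 2 semitones


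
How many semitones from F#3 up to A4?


Let's work it out.
Absolute semitone position = octave×12 + chromatic position
F#3: 3×12 + 6 = 42
A4: 4×12 + 9 = 57
Difference = 57 - 42 = 15
= 15 semitones


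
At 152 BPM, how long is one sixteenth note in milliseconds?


Solution.
One quarter-note beat = 60000 / BPM = 60000 / 152 ms
Sixteenth note = 1/4 × quarter note
Duration = 1/4 × 60000 / 152 = 15000 / 152
= 98.7 ms


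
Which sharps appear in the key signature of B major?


Solution.
Sharp major keys follow the circle of fifths: C(0), G(1), D(2), A(3), E(4), B(5), F#(6), C#(7)
B major has 5 sharps
Order of sharps: F# C# G# D# A# E# B# → first 5: F#, C#, G#, D#, A#
= F#, C#, G#, D#, A#


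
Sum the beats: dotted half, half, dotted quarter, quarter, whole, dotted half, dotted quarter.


Reasoning:
Beat values:
  dotted half = 3 beats
  half = 2 beats
  dotted quarter = 1.5 beats
  quarter = 1 beat
  whole = 4 beats
  dotted half = 3 beats
  dotted quarter = 1.5 beats
Sum = 3 + 2 + 1.5 + 1 + 4 + 3 + 1.5
= 16 beats


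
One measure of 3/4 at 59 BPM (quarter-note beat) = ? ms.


Step by step:
Quarter-note beat duration = 60000 / 59 ms
Beats per measure (3/4) = 3
One measure = 3 × 60000 / 59 = 180000 / 59 ms
= 3050.8 ms


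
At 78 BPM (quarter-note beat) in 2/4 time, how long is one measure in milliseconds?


Quarter-note beat duration = 60000 / 78 ms
Beats per measure (2/4) = 2
One measure = 2 × 60000 / 78 = 120000 / 78 ms
= 1538.5 ms


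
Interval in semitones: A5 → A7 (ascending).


Absolute semitone position = octave×12 + chromatic position
A5: 5×12 + 9 = 69
A7: 7×12 + 9 = 93
Difference = 93 - 69 = 24
= 24 semitones


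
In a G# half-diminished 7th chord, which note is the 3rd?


Solution.
Half-diminished 7th chord = root + minor 3rd + diminished 5th + minor 7th
Seventh chords stack in thirds, so the letter names are G-B-D-F
Root: G#
Minor 3rd above G#: B
Diminished 5th above G#: D
Minor 7th above G#: F#
The 3rd = B


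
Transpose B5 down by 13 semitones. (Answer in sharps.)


Working:
B5: chromatic position 11 in octave 5 → absolute = 5×12 + 11 = 71
Transpose down 13: 71 - 13 = 58
58 = 4×12 + 10 → A# in octave 4
Result = A#4


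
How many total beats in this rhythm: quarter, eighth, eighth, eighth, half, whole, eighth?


Working:
Beat values:
  quarter = 1 beat
  eighth = 0.5 beats
  eighth = 0.5 beats
  eighth = 0.5 beats
  half = 2 beats
  whole = 4 beats
  eighth = 0.5 beats
Sum = 1 + 0.5 + 0.5 + 0.5 + 2 + 4 + 0.5
= 9 beats


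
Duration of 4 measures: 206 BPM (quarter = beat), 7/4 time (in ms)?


Quarter-note beat duration = 60000 / 206 ms
Beats per measure (7/4) = 7
One measure = 7 × 60000 / 206 = 420000 / 206 ms
4 measures = 4 × 420000 / 206 = 1680000 / 206
= 8155.3 ms


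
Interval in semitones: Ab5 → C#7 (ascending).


Solution.
Absolute semitone position = octave×12 + chromatic position
Ab5: 5×12 + 8 = 68
C#7: 7×12 + 1 = 85
Difference = 85 - 68 = 17
= 17 semitones


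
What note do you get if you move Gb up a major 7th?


Let's work it out.
major 7th: 7 letter names, 11 semitones
Letter: G + 6 → F
Pitch: Gb + 11 semitones, spelled as an F → F
= F


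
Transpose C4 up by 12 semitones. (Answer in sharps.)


Working:
C4: chromatic position 0 in octave 4 → absolute = 4×12 + 0 = 48
Transpose up 12: 48 + 12 = 60
60 = 5×12 + 0 → C in octave 5
Result = C5


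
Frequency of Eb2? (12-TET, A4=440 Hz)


f = 440 × 2^(n/12) where n = semitones from A4
Eb2: -30 semitones from A4
f = 440 × 2^(-30/12)
f = 77.78 Hz


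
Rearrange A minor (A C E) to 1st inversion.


Solution.
Root position: A C E
1st inversion: move root up an octave
Bass note: C
Notes (bottom to top) = C E A


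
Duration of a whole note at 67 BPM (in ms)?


Solution.
One quarter-note beat = 60000 / BPM = 60000 / 67 ms
Whole note = 4 × quarter note
Duration = 4 × 60000 / 67 = 240000 / 67
= 3582.1 ms


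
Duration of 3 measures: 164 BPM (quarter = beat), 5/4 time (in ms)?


Solution.
Quarter-note beat duration = 60000 / 164 ms
Beats per measure (5/4) = 5
One measure = 5 × 60000 / 164 = 300000 / 164 ms
3 measures = 3 × 300000 / 164 = 900000 / 164
= 5487.8 ms


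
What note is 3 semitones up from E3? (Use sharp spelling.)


E3: chromatic position 4 in octave 3 → absolute = 3×12 + 4 = 40
Transpose up 3: 40 + 3 = 43
43 = 3×12 + 7 → G in octave 3
Result = G3


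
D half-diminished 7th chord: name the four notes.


Half-diminished 7th chord = root + minor 3rd + diminished 5th + minor 7th
Seventh chords stack in thirds, so the letter names are D-F-A-C
Root: D
Minor 3rd above D: F
Diminished 5th above D: Ab
Minor 7th above D: C
Chord = D F Ab C


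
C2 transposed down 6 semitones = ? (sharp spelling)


Reasoning:
C2: chromatic position 0 in octave 2 → absolute = 2×12 + 0 = 24
Transpose down 6: 24 - 6 = 18
18 = 1×12 + 6 → F# in octave 1
Result = F#1


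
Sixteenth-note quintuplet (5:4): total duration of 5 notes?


Step by step:
Quintuplet: 5 notes occupy the space of 4 sixteenth notes
Space = 4 × 1/4 = 1 beat
Each quintuplet note = 1 / 5 = 1/5 beats
5 notes = 5 × 1/5 = 1
= 1 beat


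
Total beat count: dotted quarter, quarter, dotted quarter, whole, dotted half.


Beat values:
  dotted quarter = 1.5 beats
  quarter = 1 beat
  dotted quarter = 1.5 beats
  whole = 4 beats
  dotted half = 3 beats
Sum = 1.5 + 1 + 1.5 + 4 + 3
= 11 beats


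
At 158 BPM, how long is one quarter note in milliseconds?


Working:
One quarter-note beat = 60000 / BPM = 60000 / 158 ms
Duration = 60000 / 158
= 379.7 ms


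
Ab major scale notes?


Reasoning:
Major scale pattern: W-W-H-W-W-W-H (2-2-1-2-2-2-1 semitones)
Starting from Ab:
  Ab + 2 semitones → Bb
  Bb + 2 semitones → C
  C + 1 semitone → Db
  Db + 2 semitones → Eb
  Eb + 2 semitones → F
  F + 2 semitones → G
  G + 1 semitone → Ab
Scale = Ab Bb C Db Eb F G


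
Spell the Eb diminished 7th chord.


Working:
Diminished 7th chord = root + minor 3rd + diminished 5th + diminished 7th
Seventh chords stack in thirds, so the letter names are E-G-B-D
Root: Eb
Minor 3rd above Eb: Gb
Diminished 5th above Eb: Bbb
Diminished 7th above Eb: Dbb
Chord = Eb Gb Bbb Dbb


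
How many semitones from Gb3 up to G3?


Step by step:
Absolute semitone position = octave×12 + chromatic position
Gb3: 3×12 + 6 = 42
G3: 3×12 + 7 = 43
Difference = 43 - 42 = 1
= 1 semitone


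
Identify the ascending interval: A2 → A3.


Letter names: A → A spans 8 letter names → an octave
Semitones: A2 → A3 = 12 half-steps
An octave of 12 semitones is a perfect octave
= perfect octave


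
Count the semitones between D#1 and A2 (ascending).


Working:
Absolute semitone position = octave×12 + chromatic position
D#1: 1×12 + 3 = 15
A2: 2×12 + 9 = 33
Difference = 33 - 15 = 18
= 18 semitones


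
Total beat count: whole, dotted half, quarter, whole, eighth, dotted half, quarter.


Beat values:
  whole = 4 beats
  dotted half = 3 beats
  quarter = 1 beat
  whole = 4 beats
  eighth = 0.5 beats
  dotted half = 3 beats
  quarter = 1 beat
Sum = 4 + 3 + 1 + 4 + 0.5 + 3 + 1
= 16.5 beats


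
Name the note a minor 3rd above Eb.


Working:
A 3rd spans 3 letter names, so from E we land on G
A minor 3rd = 3 semitones above Eb
Spell G at that pitch: Gb
= Gb


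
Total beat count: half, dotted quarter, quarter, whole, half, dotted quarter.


Beat values:
  half = 2 beats
  dotted quarter = 1.5 beats
  quarter = 1 beat
  whole = 4 beats
  half = 2 beats
  dotted quarter = 1.5 beats
Sum = 2 + 1.5 + 1 + 4 + 2 + 1.5
= 12 beats


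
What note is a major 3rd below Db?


Solution.
A 3rd spans 3 letter names, so from D we land on B
A major 3rd = 4 semitones below Db
Spell B at that pitch: Bbb
= Bbb


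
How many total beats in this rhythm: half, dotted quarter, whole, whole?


Solution.
Beat values:
  half = 2 beats
  dotted quarter = 1.5 beats
  whole = 4 beats
  whole = 4 beats
Sum = 2 + 1.5 + 4 + 4
= 11.5 beats


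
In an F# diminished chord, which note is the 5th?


Reasoning:
Diminished triad = root + minor 3rd (3 semitones) + diminished 5th (6 semitones)
A triad on F# stacks thirds, so the chord tones use letter names F-A-C
Root: F#
Minor 3rd above F#: A
Diminished 5th above F#: C
The 5th = C


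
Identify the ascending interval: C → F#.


Solution.
Letter names: C → F spans 4 letter names → a 4th
Semitones: C → F# = 6 half-steps
A 4th of 6 semitones is an augmented 4th
= augmented 4th


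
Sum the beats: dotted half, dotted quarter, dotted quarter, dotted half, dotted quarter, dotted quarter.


Step by step:
Beat values:
  dotted half = 3 beats
  dotted quarter = 1.5 beats
  dotted quarter = 1.5 beats
  dotted half = 3 beats
  dotted quarter = 1.5 beats
  dotted quarter = 1.5 beats
Sum = 3 + 1.5 + 1.5 + 3 + 1.5 + 1.5
= 12 beats
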